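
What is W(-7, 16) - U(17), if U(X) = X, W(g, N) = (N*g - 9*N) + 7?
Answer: -266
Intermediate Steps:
W(g, N) = 7 - 9*N + N*g (W(g, N) = (-9*N + N*g) + 7 = 7 - 9*N + N*g)
W(-7, 16) - U(17) = (7 - 9*16 + 16*(-7)) - 1*17 = (7 - 144 - 112) - 17 = -249 - 17 = -266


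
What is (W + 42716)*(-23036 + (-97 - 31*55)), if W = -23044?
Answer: -488613136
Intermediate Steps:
(W + 42716)*(-23036 + (-97 - 31*55)) = (-23044 + 42716)*(-23036 + (-97 - 31*55)) = 19672*(-23036 + (-97 - 1705)) = 19672*(-23036 - 1802) = 19672*(-24838) = -488613136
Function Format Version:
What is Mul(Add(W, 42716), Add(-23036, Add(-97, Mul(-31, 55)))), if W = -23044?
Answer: -488613136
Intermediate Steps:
Mul(Add(W, 42716), Add(-23036, Add(-97, Mul(-31, 55)))) = Mul(Add(-23044, 42716), Add(-23036, Add(-97, Mul(-31, 55)))) = Mul(19672, Add(-23036, Add(-97, -1705))) = Mul(19672, Add(-23036, -1802)) = Mul(19672, -24838) = -488613136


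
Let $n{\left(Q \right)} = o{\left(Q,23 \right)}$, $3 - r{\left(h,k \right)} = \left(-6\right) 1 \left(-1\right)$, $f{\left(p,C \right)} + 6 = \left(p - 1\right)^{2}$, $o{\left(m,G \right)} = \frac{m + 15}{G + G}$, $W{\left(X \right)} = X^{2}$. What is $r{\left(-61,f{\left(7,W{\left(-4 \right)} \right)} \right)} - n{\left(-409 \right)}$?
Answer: $\frac{128}{23} \approx 5.5652$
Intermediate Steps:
$o{\left(m,G \right)} = \frac{15 + m}{2 G}$
$f{\left(p,C \right)} = -6 + \left(-1 + p\right)^{2}$ ($f{\left(p,C \right)} = -6 + \left(p - 1\right)^{2} = -6 + \left(-1 + p\right)^{2}$)
$r{\left(h,k \right)} = -3$ ($r{\left(h,k \right)} = 3 - \left(-6\right) 1 \left(-1\right) = 3 - \left(-6\right) \left(-1\right) = 3 - 6 = -3$)
$n{\left(Q \right)} = \frac{15}{46} + \frac{Q}{46}$ ($n{\left(Q \right)} = \frac{15 + Q}{2 \cdot 23} = \frac{1}{2} \cdot \frac{1}{23} \left(15 + Q\right) = \frac{15}{46} + \frac{Q}{46}$)
$r{\left(-61,f{\left(7,W{\left(-4 \right)} \right)} \right)} - n{\left(-409 \right)} = -3 - \left(\frac{15}{46} + \frac{1}{46} \left(-409\right)\right) = -3 - \left(\frac{15}{46} - \frac{409}{46}\right) = -3 - - \frac{197}{23} = -3 + \frac{197}{23} = \frac{128}{23}$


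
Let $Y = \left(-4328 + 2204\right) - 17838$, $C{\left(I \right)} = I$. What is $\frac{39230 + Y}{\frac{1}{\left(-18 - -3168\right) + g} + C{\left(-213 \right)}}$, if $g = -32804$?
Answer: $- \frac{571373272}{6316303} \approx -90.46$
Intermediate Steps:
$Y = -19962$ ($Y = -2124 - 17838 = -19962$)
$\frac{39230 + Y}{\frac{1}{\left(-18 - -3168\right) + g} + C{\left(-213 \right)}} = \frac{39230 - 19962}{\frac{1}{\left(-18 - -3168\right) - 32804} - 213} = \frac{19268}{\frac{1}{\left(-18 + 3168\right) - 32804} - 213} = \frac{19268}{\frac{1}{3150 - 32804} - 213} = \frac{19268}{\frac{1}{-29654} - 213} = \frac{19268}{- \frac{1}{29654} - 213} = \frac{19268}{- \frac{6316303}{29654}} = 19268 \left(- \frac{29654}{6316303}\right) = - \frac{571373272}{6316303}$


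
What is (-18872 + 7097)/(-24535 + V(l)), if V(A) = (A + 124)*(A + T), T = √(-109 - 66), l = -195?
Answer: 5034990/4606331 - 167205*I*√7/4606331 ≈ 1.0931 - 0.096038*I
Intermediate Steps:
T = 5*I*√7 (T = √(-175) = 5*I*√7 ≈ 13.229*I)
V(A) = (124 + A)*(A + 5*I*√7) (V(A) = (A + 124)*(A + 5*I*√7) = (124 + A)*(A + 5*I*√7))
(-18872 + 7097)/(-24535 + V(l)) = (-18872 + 7097)/(-24535 + ((-195)² + 124*(-195) + 620*I*√7 + 5*I*(-195)*√7)) = -11775/(-24535 + (38025 - 24180 + 620*I*√7 - 975*I*√7)) = -11775/(-24535 + (13845 - 355*I*√7)) = -11775/(-10690 - 355*I*√7)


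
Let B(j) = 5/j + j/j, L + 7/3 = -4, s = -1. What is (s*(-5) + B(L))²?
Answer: 9801/361 ≈ 27.150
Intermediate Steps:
L = -19/3 (L = -7/3 - 4 = -19/3 ≈ -6.3333)
B(j) = 1 + 5/j (B(j) = 5/j + 1 = 1 + 5/j)
(s*(-5) + B(L))² = (-1*(-5) + (5 - 19/3)/(-19/3))² = (5 - 3/19*(-4/3))² = (5 + 4/19)² = (99/19)² = 9801/361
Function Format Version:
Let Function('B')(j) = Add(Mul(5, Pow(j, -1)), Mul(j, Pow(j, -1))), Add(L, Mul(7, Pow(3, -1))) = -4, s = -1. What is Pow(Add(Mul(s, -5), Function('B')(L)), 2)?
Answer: Rational(9801, 361) ≈ 27.150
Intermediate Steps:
L = Rational(-19, 3) (L = Add(Rational(-7, 3), -4) = Rational(-19, 3) ≈ -6.3333)
Function('B')(j) = Add(1, Mul(5, Pow(j, -1))) (Function('B')(j) = Add(Mul(5, Pow(j, -1)), 1) = Add(1, Mul(5, Pow(j, -1))))
Pow(Add(Mul(s, -5), Function('B')(L)), 2) = Pow(Add(Mul(-1, -5), Mul(Pow(Rational(-19, 3), -1), Add(5, Rational(-19, 3)))), 2) = Pow(Add(5, Mul(Rational(-3, 19), Rational(-4, 3))), 2) = Pow(Add(5, Rational(4, 19)), 2) = Pow(Rational(99, 19), 2) = Rational(9801, 361)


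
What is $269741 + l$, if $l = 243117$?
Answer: $512858$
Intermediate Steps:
$269741 + l = 269741 + 243117 = 512858$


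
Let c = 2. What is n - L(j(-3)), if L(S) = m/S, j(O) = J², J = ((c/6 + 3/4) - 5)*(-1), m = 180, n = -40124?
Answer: -88659836/2209 ≈ -40136.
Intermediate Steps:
J = 47/12 (J = ((2/6 + 3/4) - 5)*(-1) = ((2*(⅙) + 3*(¼)) - 5)*(-1) = ((⅓ + ¾) - 5)*(-1) = (13/12 - 5)*(-1) = -47/12*(-1) = 47/12 ≈ 3.9167)
j(O) = 2209/144 (j(O) = (47/12)² = 2209/144)
L(S) = 180/S
n - L(j(-3)) = -40124 - 180/2209/144 = -40124 - 180*144/2209 = -40124 - 1*25920/2209 = -40124 - 25920/2209 = -88659836/2209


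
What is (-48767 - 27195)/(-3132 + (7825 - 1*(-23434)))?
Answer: -75962/28127 ≈ -2.7007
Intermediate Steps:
(-48767 - 27195)/(-3132 + (7825 - 1*(-23434))) = -75962/(-3132 + (7825 + 23434)) = -75962/(-3132 + 31259) = -75962/28127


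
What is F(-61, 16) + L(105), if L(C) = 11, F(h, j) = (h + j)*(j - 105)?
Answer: 4016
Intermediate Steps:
F(h, j) = (-105 + j)*(h + j) (F(h, j) = (h + j)*(-105 + j) = (-105 + j)*(h + j))
F(-61, 16) + L(105) = (16**2 - 105*(-61) - 105*16 - 61*16) + 11 = (256 + 6405 - 1680 - 976) + 11 = 4005 + 11 = 4016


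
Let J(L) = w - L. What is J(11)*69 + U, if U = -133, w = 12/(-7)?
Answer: -7072/7 ≈ -1010.3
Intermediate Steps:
w = -12/7 (w = 12*(-⅐) = -12/7 ≈ -1.7143)
J(L) = -12/7 - L
J(11)*69 + U = (-12/7 - 1*11)*69 - 133 = (-12/7 - 11)*69 - 133 = -89/7*69 - 133 = -6141/7 - 133 = -7072/7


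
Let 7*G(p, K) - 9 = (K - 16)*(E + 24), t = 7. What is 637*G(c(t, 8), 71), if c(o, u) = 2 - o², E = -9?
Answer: 75894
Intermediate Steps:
G(p, K) = -33 + 15*K/7 (G(p, K) = 9/7 + ((K - 16)*(-9 + 24))/7 = 9/7 + ((-16 + K)*15)/7 = 9/7 + (-240 + 15*K)/7 = 9/7 + (-240/7 + 15*K/7) = -33 + 15*K/7)
637*G(c(t, 8), 71) = 637*(-33 + (15/7)*71) = 637*(-33 + 1065/7) = 637*(834/7) = 75894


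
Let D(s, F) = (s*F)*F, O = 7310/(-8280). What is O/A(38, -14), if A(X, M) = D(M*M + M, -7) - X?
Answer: -731/7352640 ≈ -9.9420e-5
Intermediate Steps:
O = -731/828 (O = 7310*(-1/8280) = -731/828 ≈ -0.88285)
D(s, F) = s*F**2 (D(s, F) = (F*s)*F = s*F**2)
A(X, M) = -X + 49*M + 49*M**2 (A(X, M) = (M*M + M)*(-7)**2 - X = (M**2 + M)*49 - X = (M + M**2)*49 - X = (49*M + 49*M**2) - X = -X + 49*M + 49*M**2)
O/A(38, -14) = -731/(828*(-1*38 + 49*(-14)*(1 - 14))) = -731/(828*(-38 + 49*(-14)*(-13))) = -731/(828*(-38 + 8918)) = -731/828/8880 = -731/828*1/8880 = -731/7352640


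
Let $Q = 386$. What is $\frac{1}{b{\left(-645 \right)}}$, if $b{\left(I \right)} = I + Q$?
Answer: $- \frac{1}{259} \approx -0.003861$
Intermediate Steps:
$b{\left(I \right)} = 386 + I$ ($b{\left(I \right)} = I + 386 = 386 + I$)
$\frac{1}{b{\left(-645 \right)}} = \frac{1}{386 - 645} = \frac{1}{-259} = - \frac{1}{259}$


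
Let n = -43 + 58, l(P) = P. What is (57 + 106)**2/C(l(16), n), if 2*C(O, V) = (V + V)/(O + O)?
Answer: 850208/15 ≈ 56681.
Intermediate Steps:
n = 15
C(O, V) = V/(2*O) (C(O, V) = ((V + V)/(O + O))/2 = ((2*V)/((2*O)))/2 = ((2*V)*(1/(2*O)))/2 = (V/O)/2 = V/(2*O))
(57 + 106)**2/C(l(16), n) = (57 + 106)**2/(((1/2)*15/16)) = 163**2/(((1/2)*15*(1/16))) = 26569/(15/32) = 26569*(32/15) = 850208/15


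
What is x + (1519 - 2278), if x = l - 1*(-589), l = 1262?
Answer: 1092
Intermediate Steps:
x = 1851 (x = 1262 - 1*(-589) = 1262 + 589 = 1851)
x + (1519 - 2278) = 1851 + (1519 - 2278) = 1851 - 759 = 1092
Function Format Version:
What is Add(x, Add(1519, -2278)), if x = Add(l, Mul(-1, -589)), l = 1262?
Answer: 1092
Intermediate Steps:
x = 1851 (x = Add(1262, Mul(-1, -589)) = Add(1262, 589) = 1851)
Add(x, Add(1519, -2278)) = Add(1851, Add(1519, -2278)) = Add(1851, -759) = 1092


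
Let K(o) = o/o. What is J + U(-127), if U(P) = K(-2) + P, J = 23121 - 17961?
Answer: 5034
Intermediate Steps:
J = 5160
K(o) = 1
U(P) = 1 + P
J + U(-127) = 5160 + (1 - 127) = 5160 - 126 = 5034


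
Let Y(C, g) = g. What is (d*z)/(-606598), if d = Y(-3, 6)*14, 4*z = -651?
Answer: 13671/606598 ≈ 0.022537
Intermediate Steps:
z = -651/4 (z = (¼)*(-651) = -651/4 ≈ -162.75)
d = 84 (d = 6*14 = 84)
(d*z)/(-606598) = (84*(-651/4))/(-606598) = -13671*(-1/606598) = 13671/606598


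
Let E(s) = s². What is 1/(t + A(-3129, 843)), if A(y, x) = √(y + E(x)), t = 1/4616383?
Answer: -4616383/15077953061742521279 + 170487936021512*√11055/15077953061742521279 ≈ 0.0011889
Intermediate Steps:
t = 1/4616383 ≈ 2.1662e-7
A(y, x) = √(y + x²)
1/(t + A(-3129, 843)) = 1/(1/4616383 + √(-3129 + 843²)) = 1/(1/4616383 + √(-3129 + 710649)) = 1/(1/4616383 + √707520) = 1/(1/4616383 + 8*√11055)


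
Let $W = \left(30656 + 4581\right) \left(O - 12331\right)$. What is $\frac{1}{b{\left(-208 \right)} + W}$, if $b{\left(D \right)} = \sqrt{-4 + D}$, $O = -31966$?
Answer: $- \frac{1560893389}{2436388171823905533} - \frac{2 i \sqrt{53}}{2436388171823905533} \approx -6.4066 \cdot 10^{-10} - 5.9761 \cdot 10^{-18} i$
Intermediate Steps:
$W = -1560893389$ ($W = \left(30656 + 4581\right) \left(-31966 - 12331\right) = 35237 \left(-44297\right) = -1560893389$)
$\frac{1}{b{\left(-208 \right)} + W} = \frac{1}{\sqrt{-4 - 208} - 1560893389} = \frac{1}{\sqrt{-212} - 1560893389} = \frac{1}{2 i \sqrt{53} - 1560893389} = \frac{1}{-1560893389 + 2 i \sqrt{53}}$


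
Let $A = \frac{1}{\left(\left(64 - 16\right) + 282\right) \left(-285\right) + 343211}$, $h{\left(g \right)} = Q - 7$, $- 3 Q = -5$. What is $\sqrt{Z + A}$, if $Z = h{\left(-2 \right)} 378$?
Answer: $\frac{5 i \sqrt{5006228274223}}{249161} \approx 44.9 i$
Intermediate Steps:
$Q = \frac{5}{3}$ ($Q = \left(- \frac{1}{3}\right) \left(-5\right) = \frac{5}{3} \approx 1.6667$)
$h{\left(g \right)} = - \frac{16}{3}$ ($h{\left(g \right)} = \frac{5}{3} - 7 = - \frac{16}{3}$)
$Z = -2016$ ($Z = \left(- \frac{16}{3}\right) 378 = -2016$)
$A = \frac{1}{249161}$ ($A = \frac{1}{\left(\left(64 - 16\right) + 282\right) \left(-285\right) + 343211} = \frac{1}{\left(48 + 282\right) \left(-285\right) + 343211} = \frac{1}{330 \left(-285\right) + 343211} = \frac{1}{-94050 + 343211} = \frac{1}{249161} \approx 4.0135 \cdot 10^{-6}$)
$\sqrt{Z + A} = \sqrt{-2016 + \frac{1}{249161}} = \sqrt{- \frac{502308575}{249161}} = \frac{5 i \sqrt{5006228274223}}{249161}$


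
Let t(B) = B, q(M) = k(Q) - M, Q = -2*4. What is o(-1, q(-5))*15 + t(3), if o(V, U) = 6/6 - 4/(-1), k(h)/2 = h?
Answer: 78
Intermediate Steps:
Q = -8
k(h) = 2*h
q(M) = -16 - M (q(M) = 2*(-8) - M = -16 - M)
o(V, U) = 5 (o(V, U) = 6*(⅙) - 4*(-1) = 1 + 4 = 5)
o(-1, q(-5))*15 + t(3) = 5*15 + 3 = 75 + 3 = 78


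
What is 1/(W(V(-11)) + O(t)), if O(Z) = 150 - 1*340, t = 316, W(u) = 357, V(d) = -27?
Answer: 1/167 ≈ 0.0059880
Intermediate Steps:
O(Z) = -190 (O(Z) = 150 - 340 = -190)
1/(W(V(-11)) + O(t)) = 1/(357 - 190) = 1/167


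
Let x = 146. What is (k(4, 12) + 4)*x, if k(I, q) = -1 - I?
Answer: -146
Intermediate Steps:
(k(4, 12) + 4)*x = ((-1 - 1*4) + 4)*146 = ((-1 - 4) + 4)*146 = (-5 + 4)*146 = -1*146 = -146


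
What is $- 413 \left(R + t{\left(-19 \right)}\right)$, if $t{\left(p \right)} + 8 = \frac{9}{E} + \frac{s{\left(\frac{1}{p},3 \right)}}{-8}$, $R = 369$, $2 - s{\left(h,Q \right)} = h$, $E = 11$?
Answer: $- \frac{249671303}{1672} \approx -1.4933 \cdot 10^{5}$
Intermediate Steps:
$s{\left(h,Q \right)} = 2 - h$
$t{\left(p \right)} = - \frac{327}{44} + \frac{1}{8 p}$ ($t{\left(p \right)} = -8 + \left(\frac{9}{11} + \frac{2 - \frac{1}{p}}{-8}\right) = -8 + \left(9 \cdot \frac{1}{11} + \left(2 - \frac{1}{p}\right) \left(- \frac{1}{8}\right)\right) = -8 + \left(\frac{9}{11} - \left(\frac{1}{4} - \frac{1}{8 p}\right)\right) = -8 + \left(\frac{25}{44} + \frac{1}{8 p}\right) = - \frac{327}{44} + \frac{1}{8 p}$)
$- 413 \left(R + t{\left(-19 \right)}\right) = - 413 \left(369 + \frac{11 - -12426}{88 \left(-19\right)}\right) = - 413 \left(369 + \frac{1}{88} \left(- \frac{1}{19}\right) \left(11 + 12426\right)\right) = - 413 \left(369 + \frac{1}{88} \left(- \frac{1}{19}\right) 12437\right) = - 413 \left(369 - \frac{12437}{1672}\right) = \left(-413\right) \frac{604531}{1672} = - \frac{249671303}{1672}$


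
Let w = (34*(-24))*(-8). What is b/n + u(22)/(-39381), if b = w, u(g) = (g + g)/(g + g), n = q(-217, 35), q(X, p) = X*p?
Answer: -257086763/299098695 ≈ -0.85954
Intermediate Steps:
n = -7595 (n = -217*35 = -7595)
w = 6528 (w = -816*(-8) = 6528)
u(g) = 1 (u(g) = (2*g)/((2*g)) = (2*g)*(1/(2*g)) = 1)
b = 6528
b/n + u(22)/(-39381) = 6528/(-7595) + 1/(-39381) = 6528*(-1/7595) + 1*(-1/39381) = -6528/7595 - 1/39381 = -257086763/299098695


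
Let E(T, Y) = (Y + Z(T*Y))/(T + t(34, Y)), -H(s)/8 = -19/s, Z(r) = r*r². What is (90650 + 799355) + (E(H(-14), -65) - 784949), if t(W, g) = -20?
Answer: -39813949667/3528 ≈ -1.1285e+7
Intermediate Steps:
Z(r) = r³
H(s) = 152/s (H(s) = -(-152)/s = 152/s)
E(T, Y) = (Y + T³*Y³)/(-20 + T) (E(T, Y) = (Y + (T*Y)³)/(T - 20) = (Y + T³*Y³)/(-20 + T))
(90650 + 799355) + (E(H(-14), -65) - 784949) = (90650 + 799355) + ((-65 + (152/(-14))³*(-65)³)/(-20 + 152/(-14)) - 784949) = 890005 + ((-65 + (152*(-1/14))³*(-274625))/(-20 + 152*(-1/14)) - 784949) = 890005 + ((-65 + (-76/7)³*(-274625))/(-20 - 76/7) - 784949) = 890005 + ((-65 - 438976/343*(-274625))/(-216/7) - 784949) = 890005 + (-7*(-65 + 120553784000/343)/216 - 784949) = 890005 + (-7/216*120553761705/343 - 784949) = 890005 + (-40184587235/3528 - 784949) = 890005 - 42953887307/3528 = -39813949667/3528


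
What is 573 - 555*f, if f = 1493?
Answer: -828042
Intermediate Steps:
573 - 555*f = 573 - 555*1493 = 573 - 828615 = -828042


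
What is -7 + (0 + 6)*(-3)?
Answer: -25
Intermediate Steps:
-7 + (0 + 6)*(-3) = -7 + 6*(-3) = -7 - 18 = -25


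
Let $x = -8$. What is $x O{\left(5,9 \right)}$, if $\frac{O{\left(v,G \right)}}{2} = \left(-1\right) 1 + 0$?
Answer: $16$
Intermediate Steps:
$O{\left(v,G \right)} = -2$ ($O{\left(v,G \right)} = 2 \left(\left(-1\right) 1 + 0\right) = 2 \left(-1 + 0\right) = 2 \left(-1\right) = -2$)
$x O{\left(5,9 \right)} = \left(-8\right) \left(-2\right) = 16$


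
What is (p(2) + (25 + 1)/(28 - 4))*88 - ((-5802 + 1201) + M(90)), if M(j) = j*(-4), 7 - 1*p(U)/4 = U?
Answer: 20449/3 ≈ 6816.3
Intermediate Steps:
p(U) = 28 - 4*U
M(j) = -4*j
(p(2) + (25 + 1)/(28 - 4))*88 - ((-5802 + 1201) + M(90)) = ((28 - 4*2) + (25 + 1)/(28 - 4))*88 - ((-5802 + 1201) - 4*90) = ((28 - 8) + 26/24)*88 - (-4601 - 360) = (20 + 26*(1/24))*88 - 1*(-4961) = (20 + 13/12)*88 + 4961 = (253/12)*88 + 4961 = 5566/3 + 4961 = 20449/3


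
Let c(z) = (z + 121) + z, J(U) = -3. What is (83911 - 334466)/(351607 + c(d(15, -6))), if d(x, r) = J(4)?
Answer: -250555/351722 ≈ -0.71237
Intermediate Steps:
d(x, r) = -3
c(z) = 121 + 2*z (c(z) = (121 + z) + z = 121 + 2*z)
(83911 - 334466)/(351607 + c(d(15, -6))) = (83911 - 334466)/(351607 + (121 + 2*(-3))) = -250555/(351607 + (121 - 6)) = -250555/(351607 + 115) = -250555/351722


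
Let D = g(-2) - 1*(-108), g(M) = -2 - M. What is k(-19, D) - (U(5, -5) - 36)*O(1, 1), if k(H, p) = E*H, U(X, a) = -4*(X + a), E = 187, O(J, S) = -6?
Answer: -3769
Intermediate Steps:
U(X, a) = -4*X - 4*a
D = 108 (D = (-2 - 1*(-2)) - 1*(-108) = (-2 + 2) + 108 = 0 + 108 = 108)
k(H, p) = 187*H
k(-19, D) - (U(5, -5) - 36)*O(1, 1) = 187*(-19) - ((-4*5 - 4*(-5)) - 36)*(-6) = -3553 - ((-20 + 20) - 36)*(-6) = -3553 - (0 - 36)*(-6) = -3553 - (-36)*(-6) = -3553 - 1*216 = -3553 - 216 = -3769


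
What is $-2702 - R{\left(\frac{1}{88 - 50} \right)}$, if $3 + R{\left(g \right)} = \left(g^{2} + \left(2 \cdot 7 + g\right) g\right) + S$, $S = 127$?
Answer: $- \frac{2040639}{722} \approx -2826.4$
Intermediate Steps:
$R{\left(g \right)} = 124 + g^{2} + g \left(14 + g\right)$ ($R{\left(g \right)} = -3 + \left(\left(g^{2} + \left(2 \cdot 7 + g\right) g\right) + 127\right) = -3 + \left(\left(g^{2} + \left(14 + g\right) g\right) + 127\right) = -3 + \left(\left(g^{2} + g \left(14 + g\right)\right) + 127\right) = -3 + \left(127 + g^{2} + g \left(14 + g\right)\right) = 124 + g^{2} + g \left(14 + g\right)$)
$-2702 - R{\left(\frac{1}{88 - 50} \right)} = -2702 - \left(124 + 2 \left(\frac{1}{88 - 50}\right)^{2} + \frac{14}{88 - 50}\right) = -2702 - \left(124 + 2 \left(\frac{1}{38}\right)^{2} + \frac{14}{38}\right) = -2702 - \left(124 + \frac{2}{1444} + 14 \cdot \frac{1}{38}\right) = -2702 - \left(124 + 2 \cdot \frac{1}{1444} + \frac{7}{19}\right) = -2702 - \left(124 + \frac{1}{722} + \frac{7}{19}\right) = -2702 - \frac{89795}{722} = - \frac{2040639}{722}$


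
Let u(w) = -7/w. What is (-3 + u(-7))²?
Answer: 4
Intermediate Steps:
(-3 + u(-7))² = (-3 - 7/(-7))² = (-3 - 7*(-⅐))² = (-3 + 1)² = (-2)² = 4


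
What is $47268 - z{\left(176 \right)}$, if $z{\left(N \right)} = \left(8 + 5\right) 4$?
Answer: $47216$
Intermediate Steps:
$z{\left(N \right)} = 52$ ($z{\left(N \right)} = 13 \cdot 4 = 52$)
$47268 - z{\left(176 \right)} = 47268 - 52 = 47216$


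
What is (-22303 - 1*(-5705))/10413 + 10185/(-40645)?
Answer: -156136423/84647277 ≈ -1.8446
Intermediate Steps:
(-22303 - 1*(-5705))/10413 + 10185/(-40645) = (-22303 + 5705)*(1/10413) + 10185*(-1/40645) = -16598*1/10413 - 2037/8129 = -16598/10413 - 2037/8129 = -156136423/84647277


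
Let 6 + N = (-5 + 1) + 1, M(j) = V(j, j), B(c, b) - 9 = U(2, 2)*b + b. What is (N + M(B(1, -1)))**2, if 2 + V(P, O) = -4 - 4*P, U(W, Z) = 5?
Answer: 729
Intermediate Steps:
B(c, b) = 9 + 6*b (B(c, b) = 9 + (5*b + b) = 9 + 6*b)
V(P, O) = -6 - 4*P (V(P, O) = -2 + (-4 - 4*P) = -6 - 4*P)
M(j) = -6 - 4*j
N = -9 (N = -6 + ((-5 + 1) + 1) = -6 + (-4 + 1) = -6 - 3 = -9)
(N + M(B(1, -1)))**2 = (-9 + (-6 - 4*(9 + 6*(-1))))**2 = (-9 + (-6 - 4*(9 - 6)))**2 = (-9 + (-6 - 4*3))**2 = (-9 + (-6 - 12))**2 = (-9 - 18)**2 = (-27)**2 = 729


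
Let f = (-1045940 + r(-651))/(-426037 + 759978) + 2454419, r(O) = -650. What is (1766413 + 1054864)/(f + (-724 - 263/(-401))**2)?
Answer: 151497064215308257/159893592066454350 ≈ 0.94749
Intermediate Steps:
f = 819630088689/333941 (f = (-1045940 - 650)/(-426037 + 759978) + 2454419 = -1046590/333941 + 2454419 = 819630088689/333941 ≈ 2.4544e+6)
(1766413 + 1054864)/(f + (-724 - 263/(-401))**2) = (1766413 + 1054864)/(819630088689/333941 + (-724 - 263/(-401))**2) = 2821277/(819630088689/333941 + (-724 - 263*(-1/401))**2) = 2821277/(819630088689/333941 + (-724 + 263/401)**2) = 2821277/(819630088689/333941 + (-290061/401)**2) = 2821277/(819630088689/333941 + 84135383721/160801) = 2821277/(159893592066454350/53698046741) = 2821277*(53698046741/159893592066454350) = 151497064215308257/159893592066454350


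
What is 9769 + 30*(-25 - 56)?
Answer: 7339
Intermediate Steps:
9769 + 30*(-25 - 56) = 9769 + 30*(-81) = 9769 - 2430 = 7339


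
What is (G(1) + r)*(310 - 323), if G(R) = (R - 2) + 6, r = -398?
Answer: 5109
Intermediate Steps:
G(R) = 4 + R (G(R) = (-2 + R) + 6 = 4 + R)
(G(1) + r)*(310 - 323) = ((4 + 1) - 398)*(310 - 323) = (5 - 398)*(-13) = -393*(-13) = 5109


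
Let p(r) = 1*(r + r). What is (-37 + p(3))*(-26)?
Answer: 806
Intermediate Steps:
p(r) = 2*r (p(r) = 1*(2*r) = 2*r)
(-37 + p(3))*(-26) = (-37 + 2*3)*(-26) = (-37 + 6)*(-26) = -31*(-26) = 806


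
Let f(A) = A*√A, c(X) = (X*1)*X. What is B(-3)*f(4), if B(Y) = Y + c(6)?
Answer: 264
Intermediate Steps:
c(X) = X² (c(X) = X*X = X²)
B(Y) = 36 + Y (B(Y) = Y + 6² = Y + 36 = 36 + Y)
f(A) = A^(3/2)
B(-3)*f(4) = (36 - 3)*4^(3/2) = 33*8 = 264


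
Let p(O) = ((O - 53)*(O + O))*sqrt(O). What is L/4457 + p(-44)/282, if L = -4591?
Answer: -4591/4457 + 8536*I*sqrt(11)/141 ≈ -1.0301 + 200.79*I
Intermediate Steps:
p(O) = 2*O**(3/2)*(-53 + O) (p(O) = ((-53 + O)*(2*O))*sqrt(O) = (2*O*(-53 + O))*sqrt(O) = 2*O**(3/2)*(-53 + O))
L/4457 + p(-44)/282 = -4591/4457 + (2*(-44)**(3/2)*(-53 - 44))/282 = -4591*1/4457 + (2*(-88*I*sqrt(11))*(-97))*(1/282) = -4591/4457 + (17072*I*sqrt(11))*(1/282) = -4591/4457 + 8536*I*sqrt(11)/141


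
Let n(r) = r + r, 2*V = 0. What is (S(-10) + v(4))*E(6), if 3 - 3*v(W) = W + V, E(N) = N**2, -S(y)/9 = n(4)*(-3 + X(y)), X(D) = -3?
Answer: 15540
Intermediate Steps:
V = 0 (V = (1/2)*0 = 0)
n(r) = 2*r
S(y) = 432 (S(y) = -9*2*4*(-3 - 3) = -72*(-6) = -9*(-48) = 432)
v(W) = 1 - W/3 (v(W) = 1 - (W + 0)/3 = 1 - W/3)
(S(-10) + v(4))*E(6) = (432 + (1 - 1/3*4))*6**2 = (432 + (1 - 4/3))*36 = (432 - 1/3)*36 = (1295/3)*36 = 15540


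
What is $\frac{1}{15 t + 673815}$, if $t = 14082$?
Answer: $\frac{1}{885045} \approx 1.1299 \cdot 10^{-6}$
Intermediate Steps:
$\frac{1}{15 t + 673815} = \frac{1}{15 \cdot 14082 + 673815} = \frac{1}{211230 + 673815} = \frac{1}{885045}$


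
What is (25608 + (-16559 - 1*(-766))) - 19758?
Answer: -9943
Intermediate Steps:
(25608 + (-16559 - 1*(-766))) - 19758 = (25608 + (-16559 + 766)) - 19758 = (25608 - 15793) - 19758 = 9815 - 19758 = -9943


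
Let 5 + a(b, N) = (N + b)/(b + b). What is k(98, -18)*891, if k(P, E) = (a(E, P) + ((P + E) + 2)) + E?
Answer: 50589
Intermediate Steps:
a(b, N) = -5 + (N + b)/(2*b) (a(b, N) = -5 + (N + b)/(b + b) = -5 + (N + b)/((2*b)) = -5 + (N + b)*(1/(2*b)) = -5 + (N + b)/(2*b))
k(P, E) = 2 + P + 2*E + (P - 9*E)/(2*E) (k(P, E) = ((P - 9*E)/(2*E) + ((P + E) + 2)) + E = ((P - 9*E)/(2*E) + ((E + P) + 2)) + E = ((P - 9*E)/(2*E) + (2 + E + P)) + E = (2 + E + P + (P - 9*E)/(2*E)) + E = 2 + P + 2*E + (P - 9*E)/(2*E))
k(98, -18)*891 = (-5/2 + 98 + 2*(-18) + (1/2)*98/(-18))*891 = (-5/2 + 98 - 36 + (1/2)*98*(-1/18))*891 = (-5/2 + 98 - 36 - 49/18)*891 = (511/9)*891 = 50589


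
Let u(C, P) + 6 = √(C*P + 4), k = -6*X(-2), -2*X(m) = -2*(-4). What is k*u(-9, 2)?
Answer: -144 + 24*I*√14 ≈ -144.0 + 89.8*I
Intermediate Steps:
X(m) = -4 (X(m) = -(-1)*(-4) = -½*8 = -4)
k = 24 (k = -6*(-4) = 24)
u(C, P) = -6 + √(4 + C*P) (u(C, P) = -6 + √(C*P + 4) = -6 + √(4 + C*P))
k*u(-9, 2) = 24*(-6 + √(4 - 9*2)) = 24*(-6 + √(4 - 18)) = 24*(-6 + √(-14)) = 24*(-6 + I*√14) = -144 + 24*I*√14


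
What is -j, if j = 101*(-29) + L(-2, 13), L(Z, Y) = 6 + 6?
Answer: 2917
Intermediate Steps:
L(Z, Y) = 12
j = -2917 (j = 101*(-29) + 12 = -2929 + 12 = -2917)
-j = -1*(-2917) = 2917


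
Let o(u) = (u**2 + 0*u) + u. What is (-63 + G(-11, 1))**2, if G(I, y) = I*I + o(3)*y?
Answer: 4900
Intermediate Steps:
o(u) = u + u**2 (o(u) = (u**2 + 0) + u = u**2 + u = u + u**2)
G(I, y) = I**2 + 12*y (G(I, y) = I*I + (3*(1 + 3))*y = I**2 + (3*4)*y = I**2 + 12*y)
(-63 + G(-11, 1))**2 = (-63 + ((-11)**2 + 12*1))**2 = (-63 + (121 + 12))**2 = (-63 + 133)**2 = 70**2 = 4900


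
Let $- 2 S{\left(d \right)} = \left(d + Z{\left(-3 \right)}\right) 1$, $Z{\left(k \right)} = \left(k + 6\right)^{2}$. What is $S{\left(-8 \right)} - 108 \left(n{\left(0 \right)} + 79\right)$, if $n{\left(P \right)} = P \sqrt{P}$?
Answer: $- \frac{17065}{2} \approx -8532.5$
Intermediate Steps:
$n{\left(P \right)} = P^{\frac{3}{2}}$
$Z{\left(k \right)} = \left(6 + k\right)^{2}$
$S{\left(d \right)} = - \frac{9}{2} - \frac{d}{2}$ ($S{\left(d \right)} = - \frac{\left(d + \left(6 - 3\right)^{2}\right) 1}{2} = - \frac{\left(d + 3^{2}\right) 1}{2} = - \frac{\left(d + 9\right) 1}{2} = - \frac{\left(9 + d\right) 1}{2} = - \frac{9 + d}{2} = - \frac{9}{2} - \frac{d}{2}$)
$S{\left(-8 \right)} - 108 \left(n{\left(0 \right)} + 79\right) = \left(- \frac{9}{2} - -4\right) - 108 \left(0^{\frac{3}{2}} + 79\right) = \left(- \frac{9}{2} + 4\right) - 108 \left(0 + 79\right) = - \frac{1}{2} - 8532 = - \frac{17065}{2}$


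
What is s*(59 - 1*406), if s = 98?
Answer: -34006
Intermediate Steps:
s*(59 - 1*406) = 98*(59 - 1*406) = 98*(59 - 406) = 98*(-347) = -34006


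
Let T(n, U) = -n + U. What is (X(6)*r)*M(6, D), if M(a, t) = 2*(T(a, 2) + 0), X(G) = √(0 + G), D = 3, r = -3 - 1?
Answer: 32*√6 ≈ 78.384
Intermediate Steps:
r = -4
X(G) = √G
T(n, U) = U - n
M(a, t) = 4 - 2*a (M(a, t) = 2*((2 - a) + 0) = 2*(2 - a) = 4 - 2*a)
(X(6)*r)*M(6, D) = (√6*(-4))*(4 - 2*6) = (-4*√6)*(4 - 12) = -4*√6*(-8) = 32*√6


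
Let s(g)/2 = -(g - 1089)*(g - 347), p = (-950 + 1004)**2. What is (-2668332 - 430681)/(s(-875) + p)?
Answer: 3099013/4797100 ≈ 0.64602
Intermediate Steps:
p = 2916 (p = 54**2 = 2916)
s(g) = -2*(-1089 + g)*(-347 + g) (s(g) = 2*(-(g - 1089)*(g - 347)) = 2*(-(-1089 + g)*(-347 + g)) = -2*(-1089 + g)*(-347 + g))
(-2668332 - 430681)/(s(-875) + p) = (-2668332 - 430681)/((-755766 - 2*(-875)**2 + 2872*(-875)) + 2916) = -3099013/((-755766 - 2*765625 - 2513000) + 2916) = -3099013/((-755766 - 1531250 - 2513000) + 2916) = -3099013/(-4800016 + 2916) = -3099013/(-4797100) = -3099013*(-1/4797100) = 3099013/4797100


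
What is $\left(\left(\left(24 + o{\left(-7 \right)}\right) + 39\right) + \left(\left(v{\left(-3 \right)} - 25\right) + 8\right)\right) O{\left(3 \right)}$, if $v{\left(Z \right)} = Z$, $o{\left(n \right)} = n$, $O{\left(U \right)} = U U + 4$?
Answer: $468$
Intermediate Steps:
$O{\left(U \right)} = 4 + U^{2}$ ($O{\left(U \right)} = U^{2} + 4 = 4 + U^{2}$)
$\left(\left(\left(24 + o{\left(-7 \right)}\right) + 39\right) + \left(\left(v{\left(-3 \right)} - 25\right) + 8\right)\right) O{\left(3 \right)} = \left(\left(\left(24 - 7\right) + 39\right) + \left(\left(-3 - 25\right) + 8\right)\right) \left(4 + 3^{2}\right) = \left(\left(17 + 39\right) + \left(-28 + 8\right)\right) \left(4 + 9\right) = \left(56 - 20\right) 13 = 36 \cdot 13 = 468$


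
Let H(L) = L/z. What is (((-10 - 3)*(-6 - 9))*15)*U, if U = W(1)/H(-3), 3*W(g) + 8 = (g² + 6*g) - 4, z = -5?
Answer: -8125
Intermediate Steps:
H(L) = -L/5 (H(L) = L/(-5) = L*(-⅕) = -L/5)
W(g) = -4 + 2*g + g²/3 (W(g) = -8/3 + ((g² + 6*g) - 4)/3 = -8/3 + (-4 + g² + 6*g)/3 = -8/3 + (-4/3 + 2*g + g²/3) = -4 + 2*g + g²/3)
U = -25/9 (U = (-4 + 2*1 + (⅓)*1²)/((-⅕*(-3))) = (-4 + 2 + (⅓)*1)/(⅗) = (-4 + 2 + ⅓)*(5/3) = -5/3*5/3 = -25/9 ≈ -2.7778)
(((-10 - 3)*(-6 - 9))*15)*U = (((-10 - 3)*(-6 - 9))*15)*(-25/9) = (-13*(-15)*15)*(-25/9) = (195*15)*(-25/9) = 2925*(-25/9) = -8125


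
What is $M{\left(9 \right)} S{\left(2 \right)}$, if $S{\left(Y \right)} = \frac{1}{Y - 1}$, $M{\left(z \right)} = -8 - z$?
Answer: $-17$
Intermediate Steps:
$S{\left(Y \right)} = \frac{1}{-1 + Y}$
$M{\left(9 \right)} S{\left(2 \right)} = \frac{-8 - 9}{-1 + 2} = \frac{-8 - 9}{1} = \left(-17\right) 1 = -17$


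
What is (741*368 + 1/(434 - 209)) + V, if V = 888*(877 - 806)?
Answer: 75540601/225 ≈ 3.3574e+5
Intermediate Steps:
V = 63048 (V = 888*71 = 63048)
(741*368 + 1/(434 - 209)) + V = (741*368 + 1/(434 - 209)) + 63048 = (272688 + 1/225) + 63048 = 61354801/225 + 63048 = 75540601/225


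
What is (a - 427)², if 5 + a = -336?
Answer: 589824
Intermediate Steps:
a = -341 (a = -5 - 336 = -341)
(a - 427)² = (-341 - 427)² = (-768)² = 589824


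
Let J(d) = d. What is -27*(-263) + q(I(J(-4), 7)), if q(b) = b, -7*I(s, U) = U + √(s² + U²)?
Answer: 7100 - √65/7 ≈ 7098.9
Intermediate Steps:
I(s, U) = -U/7 - √(U² + s²)/7 (I(s, U) = -(U + √(s² + U²))/7 = -(U + √(U² + s²))/7 = -U/7 - √(U² + s²)/7)
-27*(-263) + q(I(J(-4), 7)) = -27*(-263) + (-⅐*7 - √(7² + (-4)²)/7) = 7101 + (-1 - √(49 + 16)/7) = 7101 + (-1 - √65/7) = 7100 - √65/7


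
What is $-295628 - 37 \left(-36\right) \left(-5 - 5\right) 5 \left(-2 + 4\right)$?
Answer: $-428828$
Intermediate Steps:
$-295628 - 37 \left(-36\right) \left(-5 - 5\right) 5 \left(-2 + 4\right) = -295628 - - 1332 \left(- 10 \cdot 5 \cdot 2\right) = -295628 - - 1332 \left(\left(-10\right) 10\right) = -295628 - \left(-1332\right) \left(-100\right) = -295628 - 133200 = -428828$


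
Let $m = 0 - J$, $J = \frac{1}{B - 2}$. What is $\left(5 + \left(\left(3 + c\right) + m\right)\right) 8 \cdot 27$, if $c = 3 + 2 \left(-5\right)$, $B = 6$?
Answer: $162$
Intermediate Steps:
$c = -7$ ($c = 3 - 10 = -7$)
$J = \frac{1}{4}$ ($J = \frac{1}{6 - 2} = \frac{1}{4} \approx 0.25$)
$m = - \frac{1}{4}$ ($m = 0 - \frac{1}{4} = - \frac{1}{4} \approx -0.25$)
$\left(5 + \left(\left(3 + c\right) + m\right)\right) 8 \cdot 27 = \left(5 + \left(\left(3 - 7\right) - \frac{1}{4}\right)\right) 8 \cdot 27 = \left(5 - \frac{17}{4}\right) 8 \cdot 27 = \frac{3}{4} \cdot 8 \cdot 27 = 6 \cdot 27 = 162$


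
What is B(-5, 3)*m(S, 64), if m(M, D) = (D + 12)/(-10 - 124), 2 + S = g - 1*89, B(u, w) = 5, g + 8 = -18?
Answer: -190/67 ≈ -2.8358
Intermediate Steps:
g = -26 (g = -8 - 18 = -26)
S = -117 (S = -2 + (-26 - 1*89) = -2 + (-26 - 89) = -2 - 115 = -117)
m(M, D) = -6/67 - D/134 (m(M, D) = (12 + D)/(-134) = (12 + D)*(-1/134) = -6/67 - D/134)
B(-5, 3)*m(S, 64) = 5*(-6/67 - 1/134*64) = 5*(-6/67 - 32/67) = 5*(-38/67) = -190/67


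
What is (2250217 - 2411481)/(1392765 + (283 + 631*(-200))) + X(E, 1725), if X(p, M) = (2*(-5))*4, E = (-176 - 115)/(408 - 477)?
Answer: -3177199/79178 ≈ -40.127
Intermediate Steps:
E = 97/23 (E = -291/(-69) = -291*(-1/69) = 97/23 ≈ 4.2174)
X(p, M) = -40 (X(p, M) = -10*4 = -40)
(2250217 - 2411481)/(1392765 + (283 + 631*(-200))) + X(E, 1725) = (2250217 - 2411481)/(1392765 + (283 + 631*(-200))) - 40 = -161264/(1392765 + (283 - 126200)) - 40 = -161264/(1392765 - 125917) - 40 = -161264/1266848 - 40 = -161264*1/1266848 - 40 = -10079/79178 - 40 = -3177199/79178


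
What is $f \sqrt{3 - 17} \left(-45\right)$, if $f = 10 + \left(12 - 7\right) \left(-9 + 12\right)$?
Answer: $- 1125 i \sqrt{14} \approx - 4209.4 i$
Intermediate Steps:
$f = 25$ ($f = 10 + 5 \cdot 3 = 10 + 15 = 25$)
$f \sqrt{3 - 17} \left(-45\right) = 25 \sqrt{3 - 17} \left(-45\right) = 25 \sqrt{-14} \left(-45\right) = 25 i \sqrt{14} \left(-45\right) = - 1125 i \sqrt{14}$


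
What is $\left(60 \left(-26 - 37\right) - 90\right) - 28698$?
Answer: $-32568$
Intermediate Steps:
$\left(60 \left(-26 - 37\right) - 90\right) - 28698 = \left(60 \left(-63\right) - 90\right) - 28698 = \left(-3780 - 90\right) - 28698 = -3870 - 28698 = -32568$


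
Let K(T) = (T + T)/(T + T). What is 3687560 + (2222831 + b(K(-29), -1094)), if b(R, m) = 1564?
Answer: 5911955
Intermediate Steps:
K(T) = 1 (K(T) = (2*T)/((2*T)) = (2*T)*(1/(2*T)) = 1)
3687560 + (2222831 + b(K(-29), -1094)) = 3687560 + (2222831 + 1564) = 3687560 + 2224395 = 5911955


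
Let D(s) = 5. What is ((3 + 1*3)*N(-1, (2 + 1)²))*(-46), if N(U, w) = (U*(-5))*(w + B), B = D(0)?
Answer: -19320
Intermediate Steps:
B = 5
N(U, w) = -5*U*(5 + w) (N(U, w) = (U*(-5))*(w + 5) = (-5*U)*(5 + w) = -5*U*(5 + w))
((3 + 1*3)*N(-1, (2 + 1)²))*(-46) = ((3 + 1*3)*(-5*(-1)*(5 + (2 + 1)²)))*(-46) = ((3 + 3)*(-5*(-1)*(5 + 3²)))*(-46) = (6*(-5*(-1)*(5 + 9)))*(-46) = (6*(-5*(-1)*14))*(-46) = (6*70)*(-46) = 420*(-46) = -19320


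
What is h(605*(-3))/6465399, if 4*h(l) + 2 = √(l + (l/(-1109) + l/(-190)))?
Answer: -1/12930798 + 11*I*√26474995086/1089859378632 ≈ -7.7335e-8 + 1.6423e-6*I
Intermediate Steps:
h(l) = -½ + √44124991810*√l/842840 (h(l) = -½ + √(l + (l/(-1109) + l/(-190)))/4 = -½ + √(l + (l*(-1/1109) + l*(-1/190)))/4 = -½ + √(l + (-l/1109 - l/190))/4 = -½ + √(l - 1299*l/210710)/4 = -½ + √(209411*l/210710)/4 = -½ + (√44124991810*√l/210710)/4 = -½ + √44124991810*√l/842840)
h(605*(-3))/6465399 = (-½ + √44124991810*√(605*(-3))/842840)/6465399 = (-½ + √44124991810*√(-1815)/842840)*(1/6465399) = (-½ + √44124991810*(11*I*√15)/842840)*(1/6465399) = (-½ + 11*I*√26474995086/168568)*(1/6465399) = -1/12930798 + 11*I*√26474995086/1089859378632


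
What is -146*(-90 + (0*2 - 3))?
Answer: 13578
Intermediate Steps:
-146*(-90 + (0*2 - 3)) = -146*(-90 + (0 - 3)) = -146*(-90 - 3) = -146*(-93) = 13578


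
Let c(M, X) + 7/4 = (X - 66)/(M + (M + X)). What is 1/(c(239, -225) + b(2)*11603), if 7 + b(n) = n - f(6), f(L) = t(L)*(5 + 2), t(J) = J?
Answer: -1012/551888027 ≈ -1.8337e-6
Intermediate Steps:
f(L) = 7*L (f(L) = L*(5 + 2) = L*7 = 7*L)
c(M, X) = -7/4 + (-66 + X)/(X + 2*M) (c(M, X) = -7/4 + (X - 66)/(M + (M + X)) = -7/4 + (-66 + X)/(X + 2*M))
b(n) = -49 + n (b(n) = -7 + (n - 7*6) = -7 + (n - 1*42) = -7 + (n - 42) = -7 + (-42 + n) = -49 + n)
1/(c(239, -225) + b(2)*11603) = 1/((-264 - 14*239 - 3*(-225))/(4*(-225 + 2*239)) + (-49 + 2)*11603) = 1/((-264 - 3346 + 675)/(4*(-225 + 478)) - 47*11603) = 1/((¼)*(-2935)/253 - 545341) = 1/((¼)*(1/253)*(-2935) - 545341) = 1/(-2935/1012 - 545341) = 1/(-551888027/1012) = -1012/551888027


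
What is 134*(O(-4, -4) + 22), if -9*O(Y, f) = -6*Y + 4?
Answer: 22780/9 ≈ 2531.1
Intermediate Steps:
O(Y, f) = -4/9 + 2*Y/3 (O(Y, f) = -(-6*Y + 4)/9 = -(4 - 6*Y)/9 = -4/9 + 2*Y/3)
134*(O(-4, -4) + 22) = 134*((-4/9 + (2/3)*(-4)) + 22) = 134*((-4/9 - 8/3) + 22) = 134*(-28/9 + 22) = 134*(170/9) = 22780/9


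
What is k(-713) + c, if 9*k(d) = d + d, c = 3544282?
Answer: 31897112/9 ≈ 3.5441e+6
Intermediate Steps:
k(d) = 2*d/9 (k(d) = (d + d)/9 = (2*d)/9 = 2*d/9)
k(-713) + c = (2/9)*(-713) + 3544282 = -1426/9 + 3544282 = 31897112/9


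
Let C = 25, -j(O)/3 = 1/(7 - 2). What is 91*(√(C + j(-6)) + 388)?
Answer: 35308 + 91*√610/5 ≈ 35758.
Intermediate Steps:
j(O) = -⅗ (j(O) = -3/(7 - 2) = -3/5 = -3*⅕ = -⅗)
91*(√(C + j(-6)) + 388) = 91*(√(25 - ⅗) + 388) = 91*(√(122/5) + 388) = 91*(√610/5 + 388) = 91*(388 + √610/5) = 35308 + 91*√610/5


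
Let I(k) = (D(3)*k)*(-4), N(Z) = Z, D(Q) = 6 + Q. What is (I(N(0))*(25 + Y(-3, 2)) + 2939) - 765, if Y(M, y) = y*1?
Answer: 2174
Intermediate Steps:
Y(M, y) = y
I(k) = -36*k (I(k) = ((6 + 3)*k)*(-4) = (9*k)*(-4) = -36*k)
(I(N(0))*(25 + Y(-3, 2)) + 2939) - 765 = ((-36*0)*(25 + 2) + 2939) - 765 = (0*27 + 2939) - 765 = (0 + 2939) - 765 = 2939 - 765 = 2174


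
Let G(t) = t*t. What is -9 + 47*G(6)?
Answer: 1683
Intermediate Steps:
G(t) = t**2
-9 + 47*G(6) = -9 + 47*6**2 = -9 + 47*36 = -9 + 1692 = 1683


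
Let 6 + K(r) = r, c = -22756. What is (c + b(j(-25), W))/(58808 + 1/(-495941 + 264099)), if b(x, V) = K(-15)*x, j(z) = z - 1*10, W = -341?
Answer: -5105392682/13634164335 ≈ -0.37446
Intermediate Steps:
K(r) = -6 + r
j(z) = -10 + z (j(z) = z - 10 = -10 + z)
b(x, V) = -21*x (b(x, V) = (-6 - 15)*x = -21*x)
(c + b(j(-25), W))/(58808 + 1/(-495941 + 264099)) = (-22756 - 21*(-10 - 25))/(58808 + 1/(-495941 + 264099)) = (-22756 - 21*(-35))/(58808 + 1/(-231842)) = (-22756 + 735)/(58808 - 1/231842) = -22021/13634164335/231842 = -22021*231842/13634164335 = -5105392682/13634164335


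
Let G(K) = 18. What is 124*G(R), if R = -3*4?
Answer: 2232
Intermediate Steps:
R = -12
124*G(R) = 124*18 = 2232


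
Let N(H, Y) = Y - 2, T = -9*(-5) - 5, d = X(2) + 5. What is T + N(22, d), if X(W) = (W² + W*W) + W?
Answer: 53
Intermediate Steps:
X(W) = W + 2*W² (X(W) = (W² + W²) + W = 2*W² + W = W + 2*W²)
d = 15 (d = 2*(1 + 2*2) + 5 = 2*(1 + 4) + 5 = 2*5 + 5 = 10 + 5 = 15)
T = 40 (T = 45 - 5 = 40)
N(H, Y) = -2 + Y
T + N(22, d) = 40 + (-2 + 15) = 40 + 13 = 53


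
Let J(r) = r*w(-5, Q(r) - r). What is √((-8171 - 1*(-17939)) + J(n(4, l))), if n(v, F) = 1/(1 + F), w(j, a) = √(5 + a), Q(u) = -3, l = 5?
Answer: √(351648 + √66)/6 ≈ 98.834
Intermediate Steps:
J(r) = r*√(2 - r) (J(r) = r*√(5 + (-3 - r)) = r*√(2 - r))
√((-8171 - 1*(-17939)) + J(n(4, l))) = √((-8171 - 1*(-17939)) + √(2 - 1/(1 + 5))/(1 + 5)) = √((-8171 + 17939) + √(2 - 1/6)/6) = √(9768 + √(2 - 1*⅙)/6) = √(9768 + √(2 - ⅙)/6) = √(9768 + √(11/6)/6) = √(9768 + (√66/6)/6) = √(9768 + √66/36)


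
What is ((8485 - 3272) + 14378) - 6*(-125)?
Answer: 20341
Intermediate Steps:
((8485 - 3272) + 14378) - 6*(-125) = (5213 + 14378) + 750 = 19591 + 750 = 20341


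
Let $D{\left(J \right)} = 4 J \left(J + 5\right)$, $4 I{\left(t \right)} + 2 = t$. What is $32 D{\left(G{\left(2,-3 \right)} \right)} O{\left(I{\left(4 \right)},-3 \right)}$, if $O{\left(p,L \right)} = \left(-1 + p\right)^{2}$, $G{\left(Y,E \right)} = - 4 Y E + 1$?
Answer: $24000$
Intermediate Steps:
$G{\left(Y,E \right)} = 1 - 4 E Y$ ($G{\left(Y,E \right)} = - 4 E Y + 1 = 1 - 4 E Y$)
$I{\left(t \right)} = - \frac{1}{2} + \frac{t}{4}$
$D{\left(J \right)} = 4 J \left(5 + J\right)$
$32 D{\left(G{\left(2,-3 \right)} \right)} O{\left(I{\left(4 \right)},-3 \right)} = 32 \cdot 4 \left(1 - \left(-12\right) 2\right) \left(5 - \left(-1 - 24\right)\right) \left(-1 + \left(- \frac{1}{2} + \frac{1}{4} \cdot 4\right)\right)^{2} = 32 \cdot 4 \left(1 + 24\right) \left(5 + \left(1 + 24\right)\right) \left(-1 + \left(- \frac{1}{2} + 1\right)\right)^{2} = 32 \cdot 4 \cdot 25 \left(5 + 25\right) \left(-1 + \frac{1}{2}\right)^{2} = 32 \cdot 4 \cdot 25 \cdot 30 \left(- \frac{1}{2}\right)^{2} = 32 \cdot 3000 \cdot \frac{1}{4} = 96000 \cdot \frac{1}{4} = 24000$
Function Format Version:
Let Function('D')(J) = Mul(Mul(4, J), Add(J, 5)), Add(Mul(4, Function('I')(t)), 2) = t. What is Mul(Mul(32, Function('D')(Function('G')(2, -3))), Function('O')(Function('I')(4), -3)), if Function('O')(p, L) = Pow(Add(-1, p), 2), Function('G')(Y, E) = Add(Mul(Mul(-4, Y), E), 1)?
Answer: 24000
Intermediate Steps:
Function('G')(Y, E) = Add(1, Mul(-4, E, Y)) (Function('G')(Y, E) = Add(Mul(-4, E, Y), 1) = Add(1, Mul(-4, E, Y)))
Function('I')(t) = Add(Rational(-1, 2), Mul(Rational(1, 4), t))
Function('D')(J) = Mul(4, J, Add(5, J)) (Function('D')(J) = Mul(Mul(4, J), Add(5, J)) = Mul(4, J, Add(5, J)))
Mul(Mul(32, Function('D')(Function('G')(2, -3))), Function('O')(Function('I')(4), -3)) = Mul(Mul(32, Mul(4, Add(1, Mul(-4, -3, 2)), Add(5, Add(1, Mul(-4, -3, 2))))), Pow(Add(-1, Add(Rational(-1, 2), Mul(Rational(1, 4), 4))), 2)) = Mul(Mul(32, Mul(4, Add(1, 24), Add(5, Add(1, 24)))), Pow(Add(-1, Add(Rational(-1, 2), 1)), 2)) = Mul(Mul(32, Mul(4, 25, Add(5, 25))), Pow(Add(-1, Rational(1, 2)), 2)) = Mul(Mul(32, Mul(4, 25, 30)), Pow(Rational(-1, 2), 2)) = Mul(Mul(32, 3000), Rational(1, 4)) = Mul(96000, Rational(1, 4)) = 24000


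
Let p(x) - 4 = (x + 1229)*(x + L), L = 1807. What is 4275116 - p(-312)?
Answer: 2904197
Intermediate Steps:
p(x) = 4 + (1229 + x)*(1807 + x) (p(x) = 4 + (x + 1229)*(x + 1807) = 4 + (1229 + x)*(1807 + x))
4275116 - p(-312) = 4275116 - (2220807 + (-312)**2 + 3036*(-312)) = 4275116 - (2220807 + 97344 - 947232) = 4275116 - 1*1370919 = 4275116 - 1370919 = 2904197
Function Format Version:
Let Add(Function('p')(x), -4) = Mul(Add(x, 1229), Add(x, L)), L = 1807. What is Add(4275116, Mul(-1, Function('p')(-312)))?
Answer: 2904197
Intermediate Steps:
Function('p')(x) = Add(4, Mul(Add(1229, x), Add(1807, x))) (Function('p')(x) = Add(4, Mul(Add(x, 1229), Add(x, 1807))) = Add(4, Mul(Add(1229, x), Add(1807, x))))
Add(4275116, Mul(-1, Function('p')(-312))) = Add(4275116, Mul(-1, Add(2220807, Pow(-312, 2), Mul(3036, -312)))) = Add(4275116, Mul(-1, Add(2220807, 97344, -947232))) = Add(4275116, Mul(-1, 1370919)) = Add(4275116, -1370919) = 2904197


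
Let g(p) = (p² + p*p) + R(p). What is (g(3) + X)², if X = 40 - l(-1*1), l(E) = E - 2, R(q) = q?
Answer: 4096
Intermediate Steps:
g(p) = p + 2*p² (g(p) = (p² + p*p) + p = (p² + p²) + p = 2*p² + p = p + 2*p²)
l(E) = -2 + E
X = 43 (X = 40 - (-2 - 1*1) = 40 - (-2 - 1) = 40 - 1*(-3) = 40 + 3 = 43)
(g(3) + X)² = (3*(1 + 2*3) + 43)² = (3*(1 + 6) + 43)² = (3*7 + 43)² = (21 + 43)² = 64² = 4096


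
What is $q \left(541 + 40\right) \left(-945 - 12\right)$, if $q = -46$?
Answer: $25576782$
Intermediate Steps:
$q \left(541 + 40\right) \left(-945 - 12\right) = - 46 \left(541 + 40\right) \left(-945 - 12\right) = - 46 \cdot 581 \left(-957\right) = \left(-46\right) \left(-556017\right) = 25576782$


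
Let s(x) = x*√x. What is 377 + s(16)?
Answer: 441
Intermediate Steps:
s(x) = x^(3/2)
377 + s(16) = 377 + 16^(3/2) = 377 + 64 = 441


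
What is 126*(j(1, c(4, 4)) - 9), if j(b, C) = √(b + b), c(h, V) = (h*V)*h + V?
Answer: -1134 + 126*√2 ≈ -955.81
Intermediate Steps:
c(h, V) = V + V*h² (c(h, V) = (V*h)*h + V = V*h² + V = V + V*h²)
j(b, C) = √2*√b (j(b, C) = √(2*b) = √2*√b)
126*(j(1, c(4, 4)) - 9) = 126*(√2*√1 - 9) = 126*(√2*1 - 9) = 126*(√2 - 9) = 126*(-9 + √2) = -1134 + 126*√2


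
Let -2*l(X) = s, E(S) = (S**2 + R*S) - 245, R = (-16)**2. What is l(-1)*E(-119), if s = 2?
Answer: 16548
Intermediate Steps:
R = 256
E(S) = -245 + S**2 + 256*S (E(S) = (S**2 + 256*S) - 245 = -245 + S**2 + 256*S)
l(X) = -1 (l(X) = -1/2*2 = -1)
l(-1)*E(-119) = -(-245 + (-119)**2 + 256*(-119)) = -(-245 + 14161 - 30464) = -1*(-16548) = 16548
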